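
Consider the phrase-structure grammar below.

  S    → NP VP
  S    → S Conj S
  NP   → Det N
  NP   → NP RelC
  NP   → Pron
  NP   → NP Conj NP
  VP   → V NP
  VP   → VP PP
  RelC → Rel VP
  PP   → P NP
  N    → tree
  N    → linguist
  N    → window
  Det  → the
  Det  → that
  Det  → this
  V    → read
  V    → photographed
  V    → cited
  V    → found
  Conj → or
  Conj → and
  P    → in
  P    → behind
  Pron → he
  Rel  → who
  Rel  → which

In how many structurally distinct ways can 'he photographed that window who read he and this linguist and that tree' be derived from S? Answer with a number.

Two of the 5 distinct bracketings:
[S [NP [Pron he]] [VP [V photographed] [NP [NP [Det that] [N window]] [RelC [Rel who] [VP [V read] [NP [NP [Pron he]] [Conj and] [NP [NP [Det this] [N linguist]] [Conj and] [NP [Det that] [N tree]]]]]]]]]
[S [NP [Pron he]] [VP [V photographed] [NP [NP [Det that] [N window]] [RelC [Rel who] [VP [V read] [NP [NP [NP [Pron he]] [Conj and] [NP [Det this] [N linguist]]] [Conj and] [NP [Det that] [N tree]]]]]]]]
The trees differ in how a recursive rule is bracketed over the same span.

5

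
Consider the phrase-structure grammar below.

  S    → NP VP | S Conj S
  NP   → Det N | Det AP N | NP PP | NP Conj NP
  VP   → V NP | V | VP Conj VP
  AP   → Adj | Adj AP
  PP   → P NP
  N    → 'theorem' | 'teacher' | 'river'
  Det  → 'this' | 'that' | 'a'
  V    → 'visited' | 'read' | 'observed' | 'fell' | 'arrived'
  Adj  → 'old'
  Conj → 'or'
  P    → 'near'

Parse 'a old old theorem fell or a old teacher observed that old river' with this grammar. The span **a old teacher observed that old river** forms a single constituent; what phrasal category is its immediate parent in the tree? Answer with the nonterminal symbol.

S

S
  S
    NP
      Det: a
      AP
        Adj: old
        AP
          Adj: old
      N: theorem
    VP
      V: fell
  Conj: or
  S
    NP
      Det: a
      AP
        Adj: old
      N: teacher
    VP
      V: observed
      NP
        Det: that
        AP
          Adj: old
        N: river
The span 'a old teacher observed that old river' is the S node built by S → NP VP.
Its mother is the S built by S → S Conj S.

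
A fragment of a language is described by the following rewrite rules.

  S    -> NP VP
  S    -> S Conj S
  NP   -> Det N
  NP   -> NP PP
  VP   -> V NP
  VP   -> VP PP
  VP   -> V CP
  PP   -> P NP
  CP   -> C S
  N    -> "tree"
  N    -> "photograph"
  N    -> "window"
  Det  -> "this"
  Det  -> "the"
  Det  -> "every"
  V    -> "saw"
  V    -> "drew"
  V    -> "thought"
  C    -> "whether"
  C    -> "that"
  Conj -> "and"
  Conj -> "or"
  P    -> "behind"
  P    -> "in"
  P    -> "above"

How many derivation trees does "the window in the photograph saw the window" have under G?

1

[S [NP [NP [Det the] [N window]] [PP [P in] [NP [Det the] [N photograph]]]] [VP [V saw] [NP [Det the] [N window]]]]
No rule offers an alternative attachment or grouping for any span, so this is the only derivation.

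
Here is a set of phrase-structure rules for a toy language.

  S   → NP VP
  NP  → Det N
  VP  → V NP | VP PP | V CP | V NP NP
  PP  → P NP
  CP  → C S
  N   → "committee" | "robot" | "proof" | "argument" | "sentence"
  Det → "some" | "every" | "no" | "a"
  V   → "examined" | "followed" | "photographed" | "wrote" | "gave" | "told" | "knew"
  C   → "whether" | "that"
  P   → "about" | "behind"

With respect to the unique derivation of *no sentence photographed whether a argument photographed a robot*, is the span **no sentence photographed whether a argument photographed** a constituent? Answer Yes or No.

[S [NP [Det no] [N sentence]] [VP [V photographed] [CP [C whether] [S [NP [Det a] [N argument]] [VP [V photographed] [NP [Det a] [N robot]]]]]]]
The smallest constituent containing 'no sentence photographed whether a argument photographed' is the S spanning 'no sentence photographed whether a argument photographed a robot'; no single node in the tree dominates exactly the given words.

No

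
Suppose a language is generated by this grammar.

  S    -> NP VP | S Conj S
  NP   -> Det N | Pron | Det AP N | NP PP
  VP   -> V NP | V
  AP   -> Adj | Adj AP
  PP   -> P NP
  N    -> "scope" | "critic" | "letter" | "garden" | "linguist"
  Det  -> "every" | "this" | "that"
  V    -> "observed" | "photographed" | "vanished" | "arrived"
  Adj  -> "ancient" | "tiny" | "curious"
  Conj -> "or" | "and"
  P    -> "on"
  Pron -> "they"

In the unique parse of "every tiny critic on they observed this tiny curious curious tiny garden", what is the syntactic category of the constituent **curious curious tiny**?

AP

S
  NP
    NP
      Det: every
      AP
        Adj: tiny
      N: critic
    PP
      P: on
      NP
        Pron: they
  VP
    V: observed
    NP
      Det: this
      AP
        Adj: tiny
        AP
          Adj: curious
          AP
            Adj: curious
            AP
              Adj: tiny
      N: garden
The span 'curious curious tiny' is the AP node built by AP → Adj AP.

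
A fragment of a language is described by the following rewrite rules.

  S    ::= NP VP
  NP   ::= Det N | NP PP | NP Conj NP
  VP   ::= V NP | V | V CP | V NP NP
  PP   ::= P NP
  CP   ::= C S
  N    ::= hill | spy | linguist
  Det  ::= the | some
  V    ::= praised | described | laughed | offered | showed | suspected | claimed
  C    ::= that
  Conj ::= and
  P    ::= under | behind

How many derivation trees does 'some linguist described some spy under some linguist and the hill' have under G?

2

The two bracketings:
[S [NP [Det some] [N linguist]] [VP [V described] [NP [NP [Det some] [N spy]] [PP [P under] [NP [NP [Det some] [N linguist]] [Conj and] [NP [Det the] [N hill]]]]]]]
[S [NP [Det some] [N linguist]] [VP [V described] [NP [NP [NP [Det some] [N spy]] [PP [P under] [NP [Det some] [N linguist]]]] [Conj and] [NP [Det the] [N hill]]]]]
The trees differ in how a recursive rule is bracketed over the same span.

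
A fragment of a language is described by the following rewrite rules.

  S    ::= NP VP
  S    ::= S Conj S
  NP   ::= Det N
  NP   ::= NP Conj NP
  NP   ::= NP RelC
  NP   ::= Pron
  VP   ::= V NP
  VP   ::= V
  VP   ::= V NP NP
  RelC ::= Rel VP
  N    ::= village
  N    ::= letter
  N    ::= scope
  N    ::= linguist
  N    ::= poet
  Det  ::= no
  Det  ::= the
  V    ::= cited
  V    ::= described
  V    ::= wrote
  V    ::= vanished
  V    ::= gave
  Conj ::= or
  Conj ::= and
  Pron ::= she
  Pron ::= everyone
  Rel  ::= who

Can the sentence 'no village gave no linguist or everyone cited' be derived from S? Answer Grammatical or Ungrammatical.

Grammatical

S
  S
    NP
      Det: no
      N: village
    VP
      V: gave
      NP
        Det: no
        N: linguist
  Conj: or
  S
    NP
      Pron: everyone
    VP
      V: cited
Each bracket corresponds to one application of a listed rule, so the string is derivable from S.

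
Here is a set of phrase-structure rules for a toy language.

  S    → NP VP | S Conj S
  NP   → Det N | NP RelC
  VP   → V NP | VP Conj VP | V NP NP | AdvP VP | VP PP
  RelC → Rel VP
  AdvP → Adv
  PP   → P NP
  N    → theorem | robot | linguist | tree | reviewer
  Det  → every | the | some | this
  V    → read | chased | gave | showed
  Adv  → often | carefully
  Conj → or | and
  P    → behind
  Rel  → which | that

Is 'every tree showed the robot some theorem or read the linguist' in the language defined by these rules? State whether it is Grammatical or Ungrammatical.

Grammatical

S
  NP
    Det: every
    N: tree
  VP
    VP
      V: showed
      NP
        Det: the
        N: robot
      NP
        Det: some
        N: theorem
    Conj: or
    VP
      V: read
      NP
        Det: the
        N: linguist
Each bracket corresponds to one application of a listed rule, so the string is derivable from S.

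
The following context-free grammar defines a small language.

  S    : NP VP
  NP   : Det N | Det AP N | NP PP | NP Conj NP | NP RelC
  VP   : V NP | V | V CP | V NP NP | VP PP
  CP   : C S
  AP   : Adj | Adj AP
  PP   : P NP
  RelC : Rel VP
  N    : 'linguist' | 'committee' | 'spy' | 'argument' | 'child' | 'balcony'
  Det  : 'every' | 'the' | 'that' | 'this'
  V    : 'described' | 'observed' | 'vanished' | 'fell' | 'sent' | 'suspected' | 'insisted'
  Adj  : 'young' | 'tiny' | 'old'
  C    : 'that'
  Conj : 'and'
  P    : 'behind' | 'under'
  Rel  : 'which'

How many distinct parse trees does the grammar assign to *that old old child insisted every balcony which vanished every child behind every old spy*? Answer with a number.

Two of the 6 distinct bracketings:
[S [NP [Det that] [AP [Adj old] [AP [Adj old]]] [N child]] [VP [V insisted] [NP [NP [NP [Det every] [N balcony]] [RelC [Rel which] [VP [V vanished] [NP [Det every] [N child]]]]] [PP [P behind] [NP [Det every] [AP [Adj old]] [N spy]]]]]]
[S [NP [Det that] [AP [Adj old] [AP [Adj old]]] [N child]] [VP [V insisted] [NP [NP [Det every] [N balcony]] [RelC [Rel which] [VP [V vanished] [NP [NP [Det every] [N child]] [PP [P behind] [NP [Det every] [AP [Adj old]] [N spy]]]]]]]]]
The trees differ in how a recursive rule is bracketed over the same span.

6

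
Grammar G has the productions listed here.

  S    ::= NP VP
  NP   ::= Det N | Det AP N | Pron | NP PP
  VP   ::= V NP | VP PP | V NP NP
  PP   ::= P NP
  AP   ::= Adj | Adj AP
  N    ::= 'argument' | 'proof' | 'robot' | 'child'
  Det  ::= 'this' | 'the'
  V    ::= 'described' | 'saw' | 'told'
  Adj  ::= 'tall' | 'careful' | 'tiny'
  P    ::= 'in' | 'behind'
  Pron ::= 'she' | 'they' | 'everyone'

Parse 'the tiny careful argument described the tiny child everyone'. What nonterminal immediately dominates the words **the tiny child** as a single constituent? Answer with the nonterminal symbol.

NP

S
  NP
    Det: the
    AP
      Adj: tiny
      AP
        Adj: careful
    N: argument
  VP
    V: described
    NP
      Det: the
      AP
        Adj: tiny
      N: child
    NP
      Pron: everyone
The span 'the tiny child' is the NP node built by NP → Det AP N.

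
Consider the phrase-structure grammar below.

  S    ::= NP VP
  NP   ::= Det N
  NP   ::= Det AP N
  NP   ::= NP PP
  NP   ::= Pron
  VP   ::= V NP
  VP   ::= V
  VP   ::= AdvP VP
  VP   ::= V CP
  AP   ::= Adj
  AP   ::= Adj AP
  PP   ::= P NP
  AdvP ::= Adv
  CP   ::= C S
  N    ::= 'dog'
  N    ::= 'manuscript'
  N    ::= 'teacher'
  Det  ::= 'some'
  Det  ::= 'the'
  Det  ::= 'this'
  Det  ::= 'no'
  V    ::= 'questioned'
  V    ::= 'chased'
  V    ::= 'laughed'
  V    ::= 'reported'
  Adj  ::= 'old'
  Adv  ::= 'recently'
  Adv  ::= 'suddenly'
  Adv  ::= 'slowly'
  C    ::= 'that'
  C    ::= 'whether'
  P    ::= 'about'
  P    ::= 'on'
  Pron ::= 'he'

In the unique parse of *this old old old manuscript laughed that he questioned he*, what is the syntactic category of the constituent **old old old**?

S
  NP
    Det: this
    AP
      Adj: old
      AP
        Adj: old
        AP
          Adj: old
    N: manuscript
  VP
    V: laughed
    CP
      C: that
      S
        NP
          Pron: he
        VP
          V: questioned
          NP
            Pron: he
The span 'old old old' is the AP node built by AP → Adj AP.

AP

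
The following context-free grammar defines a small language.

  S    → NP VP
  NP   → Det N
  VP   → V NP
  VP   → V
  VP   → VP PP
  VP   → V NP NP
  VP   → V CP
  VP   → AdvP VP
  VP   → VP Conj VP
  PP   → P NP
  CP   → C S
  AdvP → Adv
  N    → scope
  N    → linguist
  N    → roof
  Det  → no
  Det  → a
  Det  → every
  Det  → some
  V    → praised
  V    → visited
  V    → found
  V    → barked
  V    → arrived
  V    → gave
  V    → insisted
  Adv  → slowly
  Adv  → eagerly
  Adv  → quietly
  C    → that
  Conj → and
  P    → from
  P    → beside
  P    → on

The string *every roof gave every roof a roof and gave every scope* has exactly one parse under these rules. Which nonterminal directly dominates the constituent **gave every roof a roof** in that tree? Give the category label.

VP

[S [NP [Det every] [N roof]] [VP [VP [V gave] [NP [Det every] [N roof]] [NP [Det a] [N roof]]] [Conj and] [VP [V gave] [NP [Det every] [N scope]]]]]
The span 'gave every roof a roof' is the VP node built by VP → V NP NP.
Its mother is the VP built by VP → VP Conj VP.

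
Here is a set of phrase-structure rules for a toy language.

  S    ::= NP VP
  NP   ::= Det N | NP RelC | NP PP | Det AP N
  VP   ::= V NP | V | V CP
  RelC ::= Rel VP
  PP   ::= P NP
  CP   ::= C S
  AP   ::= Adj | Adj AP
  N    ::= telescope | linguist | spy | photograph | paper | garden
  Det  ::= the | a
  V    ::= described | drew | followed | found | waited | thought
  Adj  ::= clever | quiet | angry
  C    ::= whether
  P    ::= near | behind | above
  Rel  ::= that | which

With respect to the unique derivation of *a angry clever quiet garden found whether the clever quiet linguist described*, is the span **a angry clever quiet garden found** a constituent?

[S [NP [Det a] [AP [Adj angry] [AP [Adj clever] [AP [Adj quiet]]]] [N garden]] [VP [V found] [CP [C whether] [S [NP [Det the] [AP [Adj clever] [AP [Adj quiet]]] [N linguist]] [VP [V described]]]]]]
The smallest constituent containing 'a angry clever quiet garden found' is the S spanning 'a angry clever quiet garden found whether the clever quiet linguist described'; no single node in the tree dominates exactly the given words.

No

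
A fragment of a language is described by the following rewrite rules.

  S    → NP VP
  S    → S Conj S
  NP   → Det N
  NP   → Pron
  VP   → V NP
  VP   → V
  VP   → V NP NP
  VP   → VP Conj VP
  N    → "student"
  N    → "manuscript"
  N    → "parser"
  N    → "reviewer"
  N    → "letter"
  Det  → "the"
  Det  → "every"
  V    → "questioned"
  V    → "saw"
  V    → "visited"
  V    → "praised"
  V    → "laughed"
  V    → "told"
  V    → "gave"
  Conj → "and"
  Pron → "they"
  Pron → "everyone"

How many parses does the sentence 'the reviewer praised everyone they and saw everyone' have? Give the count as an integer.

1

[S [NP [Det the] [N reviewer]] [VP [VP [V praised] [NP [Pron everyone]] [NP [Pron they]]] [Conj and] [VP [V saw] [NP [Pron everyone]]]]]
No rule offers an alternative attachment or grouping for any span, so this is the only derivation.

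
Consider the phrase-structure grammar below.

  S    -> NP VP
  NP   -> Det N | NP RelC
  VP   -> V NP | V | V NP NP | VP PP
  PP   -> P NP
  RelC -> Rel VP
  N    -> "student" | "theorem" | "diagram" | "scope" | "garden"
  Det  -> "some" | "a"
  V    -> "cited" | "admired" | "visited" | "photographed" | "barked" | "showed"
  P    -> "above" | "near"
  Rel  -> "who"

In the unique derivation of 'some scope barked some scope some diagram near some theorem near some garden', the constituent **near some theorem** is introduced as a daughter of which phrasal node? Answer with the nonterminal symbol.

VP

[S [NP [Det some] [N scope]] [VP [VP [VP [V barked] [NP [Det some] [N scope]] [NP [Det some] [N diagram]]] [PP [P near] [NP [Det some] [N theorem]]]] [PP [P near] [NP [Det some] [N garden]]]]]
The span 'near some theorem' is the PP node built by PP → P NP.
Its mother is the VP built by VP → VP PP.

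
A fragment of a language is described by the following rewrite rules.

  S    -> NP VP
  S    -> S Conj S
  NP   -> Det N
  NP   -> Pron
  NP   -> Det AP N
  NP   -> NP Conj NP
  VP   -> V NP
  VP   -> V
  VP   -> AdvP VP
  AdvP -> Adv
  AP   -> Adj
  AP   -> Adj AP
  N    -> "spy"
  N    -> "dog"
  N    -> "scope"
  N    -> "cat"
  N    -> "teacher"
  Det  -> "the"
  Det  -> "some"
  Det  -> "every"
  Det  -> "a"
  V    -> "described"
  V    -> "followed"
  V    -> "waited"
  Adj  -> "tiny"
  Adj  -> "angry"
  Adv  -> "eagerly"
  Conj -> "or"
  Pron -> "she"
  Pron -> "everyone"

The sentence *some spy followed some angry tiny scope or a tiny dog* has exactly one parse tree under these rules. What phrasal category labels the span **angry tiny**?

[S [NP [Det some] [N spy]] [VP [V followed] [NP [NP [Det some] [AP [Adj angry] [AP [Adj tiny]]] [N scope]] [Conj or] [NP [Det a] [AP [Adj tiny]] [N dog]]]]]
The span 'angry tiny' is the AP node built by AP → Adj AP.

AP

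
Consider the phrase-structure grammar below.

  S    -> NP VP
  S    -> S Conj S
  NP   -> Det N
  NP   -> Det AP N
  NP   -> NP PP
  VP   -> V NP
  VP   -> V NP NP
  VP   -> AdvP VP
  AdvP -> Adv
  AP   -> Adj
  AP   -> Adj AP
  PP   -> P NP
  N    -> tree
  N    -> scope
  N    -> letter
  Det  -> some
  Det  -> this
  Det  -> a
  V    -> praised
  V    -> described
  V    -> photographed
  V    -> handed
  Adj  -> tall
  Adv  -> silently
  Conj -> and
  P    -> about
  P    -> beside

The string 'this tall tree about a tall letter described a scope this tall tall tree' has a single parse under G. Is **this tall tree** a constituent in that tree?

Yes

[S [NP [NP [Det this] [AP [Adj tall]] [N tree]] [PP [P about] [NP [Det a] [AP [Adj tall]] [N letter]]]] [VP [V described] [NP [Det a] [N scope]] [NP [Det this] [AP [Adj tall] [AP [Adj tall]]] [N tree]]]]
The words 'this tall tree' are exhaustively dominated by a single NP node (built by NP → Det AP N), so they form a constituent.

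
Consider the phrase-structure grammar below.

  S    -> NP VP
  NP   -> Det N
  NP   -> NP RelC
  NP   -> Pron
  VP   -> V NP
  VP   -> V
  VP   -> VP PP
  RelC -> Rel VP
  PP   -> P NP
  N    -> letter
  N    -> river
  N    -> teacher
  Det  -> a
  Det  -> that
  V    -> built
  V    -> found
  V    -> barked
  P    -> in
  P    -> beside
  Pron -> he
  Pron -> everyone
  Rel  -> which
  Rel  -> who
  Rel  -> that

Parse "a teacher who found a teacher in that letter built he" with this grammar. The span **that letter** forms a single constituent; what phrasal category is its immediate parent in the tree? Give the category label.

S
  NP
    NP
      Det: a
      N: teacher
    RelC
      Rel: who
      VP
        VP
          V: found
          NP
            Det: a
            N: teacher
        PP
          P: in
          NP
            Det: that
            N: letter
  VP
    V: built
    NP
      Pron: he
The span 'that letter' is the NP node built by NP → Det N.
Its mother is the PP built by PP → P NP.

PP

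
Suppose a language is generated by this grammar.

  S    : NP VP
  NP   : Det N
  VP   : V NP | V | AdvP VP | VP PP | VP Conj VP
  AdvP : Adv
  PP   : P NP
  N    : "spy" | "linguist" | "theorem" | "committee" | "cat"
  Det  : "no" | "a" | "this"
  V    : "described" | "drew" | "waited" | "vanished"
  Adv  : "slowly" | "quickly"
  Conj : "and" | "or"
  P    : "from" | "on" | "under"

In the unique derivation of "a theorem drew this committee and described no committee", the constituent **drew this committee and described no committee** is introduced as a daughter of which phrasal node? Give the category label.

S

[S [NP [Det a] [N theorem]] [VP [VP [V drew] [NP [Det this] [N committee]]] [Conj and] [VP [V described] [NP [Det no] [N committee]]]]]
The span 'drew this committee and described no committee' is the VP node built by VP → VP Conj VP.
Its mother is the S built by S → NP VP.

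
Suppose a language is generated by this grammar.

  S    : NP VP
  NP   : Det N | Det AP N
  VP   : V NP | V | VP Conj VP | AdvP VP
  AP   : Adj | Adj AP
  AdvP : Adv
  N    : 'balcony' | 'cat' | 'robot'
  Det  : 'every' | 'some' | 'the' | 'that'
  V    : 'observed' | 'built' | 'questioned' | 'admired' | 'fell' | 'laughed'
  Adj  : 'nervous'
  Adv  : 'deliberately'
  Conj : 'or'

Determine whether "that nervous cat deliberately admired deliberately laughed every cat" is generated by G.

A V word can never sit immediately before an Adv word in any string this grammar generates, so the substring 'admired deliberately' rules out a derivation.

Ungrammatical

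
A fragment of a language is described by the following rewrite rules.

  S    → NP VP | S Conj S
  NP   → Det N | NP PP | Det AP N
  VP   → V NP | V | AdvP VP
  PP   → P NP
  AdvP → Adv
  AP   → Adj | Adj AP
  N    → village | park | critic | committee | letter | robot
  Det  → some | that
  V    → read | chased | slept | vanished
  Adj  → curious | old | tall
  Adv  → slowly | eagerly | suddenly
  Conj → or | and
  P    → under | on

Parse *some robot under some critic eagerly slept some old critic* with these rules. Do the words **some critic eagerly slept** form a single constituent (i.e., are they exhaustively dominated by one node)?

[S [NP [NP [Det some] [N robot]] [PP [P under] [NP [Det some] [N critic]]]] [VP [AdvP [Adv eagerly]] [VP [V slept] [NP [Det some] [AP [Adj old]] [N critic]]]]]
The smallest constituent containing 'some critic eagerly slept' is the S spanning 'some robot under some critic eagerly slept some old critic'; no single node in the tree dominates exactly the given words.

No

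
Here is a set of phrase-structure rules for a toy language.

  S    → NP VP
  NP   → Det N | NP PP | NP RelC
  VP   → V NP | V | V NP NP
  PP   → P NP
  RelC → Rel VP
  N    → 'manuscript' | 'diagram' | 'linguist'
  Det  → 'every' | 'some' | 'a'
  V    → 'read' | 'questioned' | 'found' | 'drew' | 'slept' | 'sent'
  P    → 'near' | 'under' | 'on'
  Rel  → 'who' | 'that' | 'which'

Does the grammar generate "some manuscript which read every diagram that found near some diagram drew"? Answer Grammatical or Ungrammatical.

[S [NP [NP [NP [Det some] [N manuscript]] [RelC [Rel which] [VP [V read] [NP [NP [Det every] [N diagram]] [RelC [Rel that] [VP [V found]]]]]]] [PP [P near] [NP [Det some] [N diagram]]]] [VP [V drew]]]
Every word is introduced by a lexical rule and the phrasal rules combine the resulting categories into a single S.

Grammatical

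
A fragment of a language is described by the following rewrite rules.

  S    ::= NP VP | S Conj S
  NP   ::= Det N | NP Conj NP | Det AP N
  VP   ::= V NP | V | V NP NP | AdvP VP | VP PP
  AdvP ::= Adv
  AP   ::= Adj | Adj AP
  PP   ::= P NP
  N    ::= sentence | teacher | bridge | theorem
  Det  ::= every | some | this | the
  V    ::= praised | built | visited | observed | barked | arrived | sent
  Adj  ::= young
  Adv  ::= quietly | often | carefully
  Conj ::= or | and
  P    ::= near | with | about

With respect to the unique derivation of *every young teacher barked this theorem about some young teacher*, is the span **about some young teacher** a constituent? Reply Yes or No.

Yes

[S [NP [Det every] [AP [Adj young]] [N teacher]] [VP [VP [V barked] [NP [Det this] [N theorem]]] [PP [P about] [NP [Det some] [AP [Adj young]] [N teacher]]]]]
The words 'about some young teacher' are exhaustively dominated by a single PP node (built by PP → P NP), so they form a constituent.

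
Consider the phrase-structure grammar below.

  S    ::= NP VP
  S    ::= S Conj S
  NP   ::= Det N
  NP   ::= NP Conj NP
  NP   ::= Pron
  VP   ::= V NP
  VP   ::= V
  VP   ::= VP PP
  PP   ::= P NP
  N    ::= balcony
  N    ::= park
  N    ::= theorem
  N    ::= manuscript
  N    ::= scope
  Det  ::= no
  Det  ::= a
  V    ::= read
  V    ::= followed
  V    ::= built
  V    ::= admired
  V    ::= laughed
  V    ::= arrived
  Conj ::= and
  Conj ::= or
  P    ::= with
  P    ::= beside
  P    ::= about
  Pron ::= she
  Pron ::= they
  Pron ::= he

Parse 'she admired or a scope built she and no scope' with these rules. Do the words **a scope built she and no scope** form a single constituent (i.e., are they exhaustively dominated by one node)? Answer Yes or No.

Yes

[S [S [NP [Pron she]] [VP [V admired]]] [Conj or] [S [NP [Det a] [N scope]] [VP [V built] [NP [NP [Pron she]] [Conj and] [NP [Det no] [N scope]]]]]]
The words 'a scope built she and no scope' are exhaustively dominated by a single S node (built by S → NP VP), so they form a constituent.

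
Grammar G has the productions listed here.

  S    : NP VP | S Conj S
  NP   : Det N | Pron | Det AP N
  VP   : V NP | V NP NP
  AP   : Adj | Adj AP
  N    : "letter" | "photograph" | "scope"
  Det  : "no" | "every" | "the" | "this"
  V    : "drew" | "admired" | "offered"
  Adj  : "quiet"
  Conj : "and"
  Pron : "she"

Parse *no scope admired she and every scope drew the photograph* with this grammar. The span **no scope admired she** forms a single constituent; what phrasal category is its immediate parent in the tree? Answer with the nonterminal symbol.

[S [S [NP [Det no] [N scope]] [VP [V admired] [NP [Pron she]]]] [Conj and] [S [NP [Det every] [N scope]] [VP [V drew] [NP [Det the] [N photograph]]]]]
The span 'no scope admired she' is the S node built by S → NP VP.
Its mother is the S built by S → S Conj S.

S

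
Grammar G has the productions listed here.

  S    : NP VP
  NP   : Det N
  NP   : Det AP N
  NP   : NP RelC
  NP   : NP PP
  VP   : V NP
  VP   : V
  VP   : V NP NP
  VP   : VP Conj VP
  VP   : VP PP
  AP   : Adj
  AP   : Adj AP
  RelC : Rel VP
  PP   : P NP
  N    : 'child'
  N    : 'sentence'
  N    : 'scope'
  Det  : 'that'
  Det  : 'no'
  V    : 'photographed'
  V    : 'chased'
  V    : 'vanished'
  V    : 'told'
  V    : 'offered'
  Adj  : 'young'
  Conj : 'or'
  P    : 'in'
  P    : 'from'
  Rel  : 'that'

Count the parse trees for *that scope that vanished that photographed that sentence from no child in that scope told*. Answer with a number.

Two of the 9 distinct bracketings:
[S [NP [NP [NP [Det that] [N scope]] [RelC [Rel that] [VP [V vanished]]]] [RelC [Rel that] [VP [V photographed] [NP [NP [Det that] [N sentence]] [PP [P from] [NP [NP [Det no] [N child]] [PP [P in] [NP [Det that] [N scope]]]]]]]]] [VP [V told]]]
[S [NP [NP [NP [Det that] [N scope]] [RelC [Rel that] [VP [V vanished]]]] [RelC [Rel that] [VP [V photographed] [NP [NP [NP [Det that] [N sentence]] [PP [P from] [NP [Det no] [N child]]]] [PP [P in] [NP [Det that] [N scope]]]]]]] [VP [V told]]]
The trees differ in how a recursive rule is bracketed over the same span.

9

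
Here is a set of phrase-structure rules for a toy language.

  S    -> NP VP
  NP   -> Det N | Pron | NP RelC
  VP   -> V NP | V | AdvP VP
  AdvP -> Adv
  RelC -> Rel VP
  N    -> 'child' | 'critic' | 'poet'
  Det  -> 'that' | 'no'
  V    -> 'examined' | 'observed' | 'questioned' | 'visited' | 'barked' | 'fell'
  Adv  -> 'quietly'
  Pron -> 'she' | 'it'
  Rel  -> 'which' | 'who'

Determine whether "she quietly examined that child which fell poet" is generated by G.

Ungrammatical

A V word can never sit immediately before an N word in any string this grammar generates, so the substring 'fell poet' rules out a derivation.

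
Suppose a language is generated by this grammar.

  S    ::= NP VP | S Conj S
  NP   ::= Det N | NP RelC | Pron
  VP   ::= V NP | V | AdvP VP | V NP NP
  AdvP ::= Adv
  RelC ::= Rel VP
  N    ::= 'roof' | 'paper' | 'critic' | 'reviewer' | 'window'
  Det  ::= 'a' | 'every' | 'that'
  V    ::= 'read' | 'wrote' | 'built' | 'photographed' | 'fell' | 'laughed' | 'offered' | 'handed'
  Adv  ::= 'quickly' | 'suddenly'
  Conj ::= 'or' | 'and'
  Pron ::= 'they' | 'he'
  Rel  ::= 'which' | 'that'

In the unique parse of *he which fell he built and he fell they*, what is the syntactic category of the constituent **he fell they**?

[S [S [NP [NP [Pron he]] [RelC [Rel which] [VP [V fell] [NP [Pron he]]]]] [VP [V built]]] [Conj and] [S [NP [Pron he]] [VP [V fell] [NP [Pron they]]]]]
The span 'he fell they' is the S node built by S → NP VP.

S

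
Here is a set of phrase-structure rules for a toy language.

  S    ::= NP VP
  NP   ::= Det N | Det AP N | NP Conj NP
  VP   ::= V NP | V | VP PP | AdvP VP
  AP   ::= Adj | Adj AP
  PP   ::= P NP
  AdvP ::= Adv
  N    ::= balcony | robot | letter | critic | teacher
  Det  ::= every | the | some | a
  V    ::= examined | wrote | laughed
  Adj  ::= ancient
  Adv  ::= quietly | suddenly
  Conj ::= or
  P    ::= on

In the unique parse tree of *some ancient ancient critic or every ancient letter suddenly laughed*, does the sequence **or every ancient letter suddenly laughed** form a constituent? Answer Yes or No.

No

[S [NP [NP [Det some] [AP [Adj ancient] [AP [Adj ancient]]] [N critic]] [Conj or] [NP [Det every] [AP [Adj ancient]] [N letter]]] [VP [AdvP [Adv suddenly]] [VP [V laughed]]]]
The smallest constituent containing 'or every ancient letter suddenly laughed' is the S spanning 'some ancient ancient critic or every ancient letter suddenly laughed'; no single node in the tree dominates exactly the given words.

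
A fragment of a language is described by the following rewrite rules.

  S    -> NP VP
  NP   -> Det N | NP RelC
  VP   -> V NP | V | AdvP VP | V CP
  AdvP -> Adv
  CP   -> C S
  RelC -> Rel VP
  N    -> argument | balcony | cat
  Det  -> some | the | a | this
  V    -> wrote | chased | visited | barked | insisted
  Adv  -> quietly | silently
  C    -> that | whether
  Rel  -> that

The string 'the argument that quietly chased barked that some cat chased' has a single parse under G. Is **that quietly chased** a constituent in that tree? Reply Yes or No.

Yes

[S [NP [NP [Det the] [N argument]] [RelC [Rel that] [VP [AdvP [Adv quietly]] [VP [V chased]]]]] [VP [V barked] [CP [C that] [S [NP [Det some] [N cat]] [VP [V chased]]]]]]
The words 'that quietly chased' are exhaustively dominated by a single RelC node (built by RelC → Rel VP), so they form a constituent.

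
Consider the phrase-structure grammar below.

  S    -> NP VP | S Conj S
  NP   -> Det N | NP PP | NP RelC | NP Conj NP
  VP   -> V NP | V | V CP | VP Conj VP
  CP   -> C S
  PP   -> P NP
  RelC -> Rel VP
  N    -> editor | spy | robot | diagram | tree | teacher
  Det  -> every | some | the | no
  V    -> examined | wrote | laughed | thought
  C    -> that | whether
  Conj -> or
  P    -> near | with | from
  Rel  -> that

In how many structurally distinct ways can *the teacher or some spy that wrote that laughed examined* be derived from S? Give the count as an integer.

Two of the 3 distinct bracketings:
[S [NP [NP [NP [NP [Det the] [N teacher]] [Conj or] [NP [Det some] [N spy]]] [RelC [Rel that] [VP [V wrote]]]] [RelC [Rel that] [VP [V laughed]]]] [VP [V examined]]]
[S [NP [NP [NP [Det the] [N teacher]] [Conj or] [NP [NP [Det some] [N spy]] [RelC [Rel that] [VP [V wrote]]]]] [RelC [Rel that] [VP [V laughed]]]] [VP [V examined]]]
The trees differ in how a recursive rule is bracketed over the same span.

3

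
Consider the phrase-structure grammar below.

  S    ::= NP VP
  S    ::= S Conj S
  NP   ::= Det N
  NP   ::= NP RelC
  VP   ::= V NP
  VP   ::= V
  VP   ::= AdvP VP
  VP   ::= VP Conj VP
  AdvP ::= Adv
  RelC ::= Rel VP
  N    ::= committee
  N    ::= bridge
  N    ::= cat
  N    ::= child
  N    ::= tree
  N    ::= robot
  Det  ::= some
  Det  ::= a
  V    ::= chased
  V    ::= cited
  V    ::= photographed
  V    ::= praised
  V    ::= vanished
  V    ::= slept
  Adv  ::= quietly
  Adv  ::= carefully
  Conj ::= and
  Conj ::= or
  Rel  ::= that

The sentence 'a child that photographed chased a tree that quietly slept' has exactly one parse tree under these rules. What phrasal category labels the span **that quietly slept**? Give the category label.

[S [NP [NP [Det a] [N child]] [RelC [Rel that] [VP [V photographed]]]] [VP [V chased] [NP [NP [Det a] [N tree]] [RelC [Rel that] [VP [AdvP [Adv quietly]] [VP [V slept]]]]]]]
The span 'that quietly slept' is the RelC node built by RelC → Rel VP.

RelC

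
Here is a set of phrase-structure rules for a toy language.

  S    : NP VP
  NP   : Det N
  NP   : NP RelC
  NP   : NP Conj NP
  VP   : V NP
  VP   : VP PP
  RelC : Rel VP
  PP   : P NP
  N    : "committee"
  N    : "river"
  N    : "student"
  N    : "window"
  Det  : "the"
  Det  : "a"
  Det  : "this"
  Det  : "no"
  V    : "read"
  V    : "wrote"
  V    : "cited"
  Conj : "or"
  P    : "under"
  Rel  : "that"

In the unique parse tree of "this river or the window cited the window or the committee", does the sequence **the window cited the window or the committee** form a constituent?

No

[S [NP [NP [Det this] [N river]] [Conj or] [NP [Det the] [N window]]] [VP [V cited] [NP [NP [Det the] [N window]] [Conj or] [NP [Det the] [N committee]]]]]
The smallest constituent containing 'the window cited the window or the committee' is the S spanning 'this river or the window cited the window or the committee'; no single node in the tree dominates exactly the given words.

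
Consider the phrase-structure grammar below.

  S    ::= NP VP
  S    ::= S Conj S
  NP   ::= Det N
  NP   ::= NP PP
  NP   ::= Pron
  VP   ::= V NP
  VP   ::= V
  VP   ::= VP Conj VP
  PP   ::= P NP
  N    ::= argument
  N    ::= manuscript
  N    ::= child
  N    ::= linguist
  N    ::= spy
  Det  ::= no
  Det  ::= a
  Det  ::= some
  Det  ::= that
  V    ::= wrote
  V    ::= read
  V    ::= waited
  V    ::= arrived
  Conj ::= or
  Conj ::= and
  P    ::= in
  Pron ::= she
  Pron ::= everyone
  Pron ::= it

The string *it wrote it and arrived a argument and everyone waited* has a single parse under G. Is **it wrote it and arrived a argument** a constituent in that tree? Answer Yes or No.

Yes

[S [S [NP [Pron it]] [VP [VP [V wrote] [NP [Pron it]]] [Conj and] [VP [V arrived] [NP [Det a] [N argument]]]]] [Conj and] [S [NP [Pron everyone]] [VP [V waited]]]]
The words 'it wrote it and arrived a argument' are exhaustively dominated by a single S node (built by S → NP VP), so they form a constituent.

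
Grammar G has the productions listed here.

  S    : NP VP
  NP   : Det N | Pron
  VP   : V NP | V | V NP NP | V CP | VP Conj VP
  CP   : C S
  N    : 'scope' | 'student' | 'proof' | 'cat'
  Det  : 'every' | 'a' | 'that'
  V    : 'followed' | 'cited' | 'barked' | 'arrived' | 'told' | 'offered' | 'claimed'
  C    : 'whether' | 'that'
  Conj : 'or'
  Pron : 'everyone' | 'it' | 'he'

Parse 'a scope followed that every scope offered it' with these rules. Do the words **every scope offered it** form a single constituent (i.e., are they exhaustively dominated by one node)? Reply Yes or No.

Yes

[S [NP [Det a] [N scope]] [VP [V followed] [CP [C that] [S [NP [Det every] [N scope]] [VP [V offered] [NP [Pron it]]]]]]]
The words 'every scope offered it' are exhaustively dominated by a single S node (built by S → NP VP), so they form a constituent.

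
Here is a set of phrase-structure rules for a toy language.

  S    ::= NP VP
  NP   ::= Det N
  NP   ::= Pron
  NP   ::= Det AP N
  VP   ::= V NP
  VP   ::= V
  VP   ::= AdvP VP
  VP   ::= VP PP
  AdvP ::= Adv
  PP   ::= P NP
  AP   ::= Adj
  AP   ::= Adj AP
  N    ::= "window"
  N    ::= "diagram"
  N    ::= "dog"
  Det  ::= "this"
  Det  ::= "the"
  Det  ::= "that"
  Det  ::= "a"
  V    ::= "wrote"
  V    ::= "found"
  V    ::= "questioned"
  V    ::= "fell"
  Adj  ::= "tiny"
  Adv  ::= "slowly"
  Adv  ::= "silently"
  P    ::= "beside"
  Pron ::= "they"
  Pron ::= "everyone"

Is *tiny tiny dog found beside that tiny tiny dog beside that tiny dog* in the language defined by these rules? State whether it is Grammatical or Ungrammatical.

For S → NP VP, no prefix of the string parses as an NP.

Ungrammatical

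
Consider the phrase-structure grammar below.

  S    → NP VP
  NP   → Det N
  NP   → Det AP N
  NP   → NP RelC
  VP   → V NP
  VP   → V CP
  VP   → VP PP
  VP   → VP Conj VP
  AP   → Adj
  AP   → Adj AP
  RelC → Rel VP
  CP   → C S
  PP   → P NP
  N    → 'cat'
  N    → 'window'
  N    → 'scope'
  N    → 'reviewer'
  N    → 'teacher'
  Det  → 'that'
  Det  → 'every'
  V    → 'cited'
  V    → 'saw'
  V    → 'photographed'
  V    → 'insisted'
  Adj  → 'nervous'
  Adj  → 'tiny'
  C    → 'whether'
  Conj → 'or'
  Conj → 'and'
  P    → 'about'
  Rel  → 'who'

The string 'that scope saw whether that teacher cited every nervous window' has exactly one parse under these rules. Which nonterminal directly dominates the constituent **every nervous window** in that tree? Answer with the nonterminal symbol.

[S [NP [Det that] [N scope]] [VP [V saw] [CP [C whether] [S [NP [Det that] [N teacher]] [VP [V cited] [NP [Det every] [AP [Adj nervous]] [N window]]]]]]]
The span 'every nervous window' is the NP node built by NP → Det AP N.
Its mother is the VP built by VP → V NP.

VP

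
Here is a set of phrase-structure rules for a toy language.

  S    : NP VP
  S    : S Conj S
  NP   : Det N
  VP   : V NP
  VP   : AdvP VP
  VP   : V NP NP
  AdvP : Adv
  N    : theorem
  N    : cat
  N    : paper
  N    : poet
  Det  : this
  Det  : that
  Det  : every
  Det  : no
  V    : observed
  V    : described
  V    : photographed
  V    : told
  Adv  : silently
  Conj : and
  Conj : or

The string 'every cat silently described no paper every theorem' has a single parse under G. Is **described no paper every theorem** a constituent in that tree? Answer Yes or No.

Yes

[S [NP [Det every] [N cat]] [VP [AdvP [Adv silently]] [VP [V described] [NP [Det no] [N paper]] [NP [Det every] [N theorem]]]]]
The words 'described no paper every theorem' are exhaustively dominated by a single VP node (built by VP → V NP NP), so they form a constituent.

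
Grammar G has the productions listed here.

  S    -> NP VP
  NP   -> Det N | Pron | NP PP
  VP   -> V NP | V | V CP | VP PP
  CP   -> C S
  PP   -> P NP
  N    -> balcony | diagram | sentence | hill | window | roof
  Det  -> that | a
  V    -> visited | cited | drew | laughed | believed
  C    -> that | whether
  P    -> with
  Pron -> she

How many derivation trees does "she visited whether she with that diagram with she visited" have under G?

The two bracketings:
[S [NP [Pron she]] [VP [V visited] [CP [C whether] [S [NP [NP [Pron she]] [PP [P with] [NP [NP [Det that] [N diagram]] [PP [P with] [NP [Pron she]]]]]] [VP [V visited]]]]]]
[S [NP [Pron she]] [VP [V visited] [CP [C whether] [S [NP [NP [NP [Pron she]] [PP [P with] [NP [Det that] [N diagram]]]] [PP [P with] [NP [Pron she]]]] [VP [V visited]]]]]]
The trees differ in how a recursive rule is bracketed over the same span.

2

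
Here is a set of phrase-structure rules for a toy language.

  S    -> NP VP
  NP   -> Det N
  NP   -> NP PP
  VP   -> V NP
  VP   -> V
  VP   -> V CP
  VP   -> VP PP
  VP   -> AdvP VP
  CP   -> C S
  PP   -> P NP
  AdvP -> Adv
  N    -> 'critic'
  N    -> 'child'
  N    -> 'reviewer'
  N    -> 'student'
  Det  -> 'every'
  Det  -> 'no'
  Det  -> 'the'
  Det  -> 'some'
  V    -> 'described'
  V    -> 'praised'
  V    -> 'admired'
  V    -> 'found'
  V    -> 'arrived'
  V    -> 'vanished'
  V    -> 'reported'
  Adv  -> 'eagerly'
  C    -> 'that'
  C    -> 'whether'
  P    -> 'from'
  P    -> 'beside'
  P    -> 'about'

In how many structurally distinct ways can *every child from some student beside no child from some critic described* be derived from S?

5

Two of the 5 distinct bracketings:
[S [NP [NP [Det every] [N child]] [PP [P from] [NP [NP [Det some] [N student]] [PP [P beside] [NP [NP [Det no] [N child]] [PP [P from] [NP [Det some] [N critic]]]]]]]] [VP [V described]]]
[S [NP [NP [Det every] [N child]] [PP [P from] [NP [NP [NP [Det some] [N student]] [PP [P beside] [NP [Det no] [N child]]]] [PP [P from] [NP [Det some] [N critic]]]]]] [VP [V described]]]
The trees differ in how a recursive rule is bracketed over the same span.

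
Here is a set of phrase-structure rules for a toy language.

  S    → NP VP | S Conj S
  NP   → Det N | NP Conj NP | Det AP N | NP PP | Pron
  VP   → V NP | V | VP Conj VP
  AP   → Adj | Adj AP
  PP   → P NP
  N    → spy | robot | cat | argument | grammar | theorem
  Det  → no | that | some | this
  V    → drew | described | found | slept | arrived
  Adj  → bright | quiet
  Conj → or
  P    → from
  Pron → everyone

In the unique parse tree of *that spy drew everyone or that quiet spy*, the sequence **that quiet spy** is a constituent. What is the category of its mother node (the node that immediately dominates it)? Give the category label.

NP

[S [NP [Det that] [N spy]] [VP [V drew] [NP [NP [Pron everyone]] [Conj or] [NP [Det that] [AP [Adj quiet]] [N spy]]]]]
The span 'that quiet spy' is the NP node built by NP → Det AP N.
Its mother is the NP built by NP → NP Conj NP.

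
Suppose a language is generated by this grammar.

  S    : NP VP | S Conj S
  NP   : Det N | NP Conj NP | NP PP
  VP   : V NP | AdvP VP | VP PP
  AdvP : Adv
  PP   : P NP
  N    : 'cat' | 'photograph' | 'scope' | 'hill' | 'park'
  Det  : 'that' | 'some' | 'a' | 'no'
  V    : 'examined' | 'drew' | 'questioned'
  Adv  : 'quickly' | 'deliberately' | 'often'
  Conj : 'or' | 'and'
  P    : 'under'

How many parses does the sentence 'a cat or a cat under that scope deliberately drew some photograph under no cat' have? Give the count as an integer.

Two of the 6 distinct bracketings:
[S [NP [NP [Det a] [N cat]] [Conj or] [NP [NP [Det a] [N cat]] [PP [P under] [NP [Det that] [N scope]]]]] [VP [AdvP [Adv deliberately]] [VP [V drew] [NP [NP [Det some] [N photograph]] [PP [P under] [NP [Det no] [N cat]]]]]]]
[S [NP [NP [Det a] [N cat]] [Conj or] [NP [NP [Det a] [N cat]] [PP [P under] [NP [Det that] [N scope]]]]] [VP [AdvP [Adv deliberately]] [VP [VP [V drew] [NP [Det some] [N photograph]]] [PP [P under] [NP [Det no] [N cat]]]]]]
The difference turns on whether VP → VP PP is used at the relevant span, versus an alternative expansion of VP.

6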